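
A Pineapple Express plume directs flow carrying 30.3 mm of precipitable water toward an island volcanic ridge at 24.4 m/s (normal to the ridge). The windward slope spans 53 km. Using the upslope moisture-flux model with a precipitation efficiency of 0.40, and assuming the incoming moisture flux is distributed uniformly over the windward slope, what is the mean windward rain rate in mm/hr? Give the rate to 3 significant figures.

R ≈ 20.1 mm/hr

Incoming column moisture flux per unit ridge length: F = V × PW = 24.4 × 30.3 = 739.32 mm·m/s.
Spread over the 53 km slope with efficiency ε = 0.40: R = ε·F/W = 0.40 × 739.32 / 53000 m = 5.580e-03 mm/s.
R = 5.580e-03 × 3600 = 20.1 mm/hr.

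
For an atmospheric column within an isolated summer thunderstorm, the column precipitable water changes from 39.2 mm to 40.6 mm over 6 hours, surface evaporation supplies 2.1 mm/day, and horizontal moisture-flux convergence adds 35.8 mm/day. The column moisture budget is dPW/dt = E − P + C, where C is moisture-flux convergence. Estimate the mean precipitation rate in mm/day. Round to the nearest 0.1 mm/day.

dPW/dt = (40.6 − 39.2) mm / (6/24 day) = +5.600 mm/day.
P = E + C − dPW/dt = 2.1 + (35.8) − (+5.600) = 32.3 mm/day.

P ≈ 32.3 mm/day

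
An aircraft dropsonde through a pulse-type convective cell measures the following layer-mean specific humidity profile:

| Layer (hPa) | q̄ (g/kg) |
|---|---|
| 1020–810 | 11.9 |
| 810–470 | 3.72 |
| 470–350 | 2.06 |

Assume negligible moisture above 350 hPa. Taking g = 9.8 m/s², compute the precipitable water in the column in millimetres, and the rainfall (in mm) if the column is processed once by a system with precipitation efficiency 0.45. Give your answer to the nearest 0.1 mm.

Precipitable water is the column-integrated vapour mass per unit area: PW = (1/g) Σ q̄ Δp, with q in kg/kg and Δp in Pa (1 kg/m² of water = 1 mm).
Layer 1020–810 hPa: Δp = 210 hPa = 21000 Pa, q̄ = 0.0119 kg/kg → 0.0119 × 21000 / 9.8 = 25.50 mm
Layer 810–470 hPa: Δp = 340 hPa = 34000 Pa, q̄ = 0.00372 kg/kg → 0.00372 × 34000 / 9.8 = 12.91 mm
Layer 470–350 hPa: Δp = 120 hPa = 12000 Pa, q̄ = 0.00206 kg/kg → 0.00206 × 12000 / 9.8 = 2.52 mm
PW = 25.50 + 12.91 + 2.52 = 40.93 ≈ 40.9 mm.
Rainfall = ε × PW = 0.45 × 40.9 = 18.4 mm.

PW ≈ 40.9 mm; rainfall ≈ 18.4 mm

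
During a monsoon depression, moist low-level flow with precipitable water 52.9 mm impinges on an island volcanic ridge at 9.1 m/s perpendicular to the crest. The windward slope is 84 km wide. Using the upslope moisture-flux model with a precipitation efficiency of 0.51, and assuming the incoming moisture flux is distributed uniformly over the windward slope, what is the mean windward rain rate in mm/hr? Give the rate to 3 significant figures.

Incoming column moisture flux per unit ridge length: F = V × PW = 9.1 × 52.9 = 481.39 mm·m/s.
Spread over the 84 km slope with efficiency ε = 0.51: R = ε·F/W = 0.51 × 481.39 / 84000 m = 2.923e-03 mm/s.
R = 2.923e-03 × 3600 = 10.5 mm/hr.

R ≈ 10.5 mm/hr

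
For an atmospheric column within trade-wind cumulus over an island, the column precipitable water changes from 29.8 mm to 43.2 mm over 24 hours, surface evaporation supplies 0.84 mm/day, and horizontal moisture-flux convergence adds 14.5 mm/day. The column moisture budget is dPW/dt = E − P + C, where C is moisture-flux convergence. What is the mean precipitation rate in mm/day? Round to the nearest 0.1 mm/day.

P ≈ 1.9 mm/day

dPW/dt = (43.2 − 29.8) mm / (24/24 day) = +13.400 mm/day.
P = E + C − dPW/dt = 0.84 + (14.5) − (+13.400) = 1.9 mm/day.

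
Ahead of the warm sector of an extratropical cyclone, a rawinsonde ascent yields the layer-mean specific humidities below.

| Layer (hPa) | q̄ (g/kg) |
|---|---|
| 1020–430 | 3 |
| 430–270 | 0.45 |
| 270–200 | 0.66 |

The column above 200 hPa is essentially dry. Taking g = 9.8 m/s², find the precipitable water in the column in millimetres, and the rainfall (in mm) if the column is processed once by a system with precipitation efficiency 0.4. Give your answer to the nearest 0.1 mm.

PW ≈ 19.3 mm; rainfall ≈ 7.7 mm

Precipitable water is the column-integrated vapour mass per unit area: PW = (1/g) Σ q̄ Δp, with q in kg/kg and Δp in Pa (1 kg/m² of water = 1 mm).
Layer 1020–430 hPa: Δp = 590 hPa = 59000 Pa, q̄ = 0.003 kg/kg → 0.003 × 59000 / 9.8 = 18.06 mm
Layer 430–270 hPa: Δp = 160 hPa = 16000 Pa, q̄ = 0.00045 kg/kg → 0.00045 × 16000 / 9.8 = 0.73 mm
Layer 270–200 hPa: Δp = 70 hPa = 7000 Pa, q̄ = 0.00066 kg/kg → 0.00066 × 7000 / 9.8 = 0.47 mm
PW = 18.06 + 0.73 + 0.47 = 19.26 ≈ 19.3 mm.
Rainfall = ε × PW = 0.4 × 19.3 = 7.7 mm.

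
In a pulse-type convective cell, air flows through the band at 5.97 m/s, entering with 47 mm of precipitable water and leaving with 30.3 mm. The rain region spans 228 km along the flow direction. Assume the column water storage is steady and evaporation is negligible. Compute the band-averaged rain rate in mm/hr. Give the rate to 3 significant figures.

Column moisture flux per unit crosswind length is F = V × PW.
Inflow: F_in = 5.97 × 47 = 280.59 mm·m/s
Outflow: F_out = 5.97 × 30.3 = 180.891 mm·m/s
Steady-state rate R = (F_in − F_out)/L = (280.59 − 180.891) / 228000 m = 4.373e-04 mm/s.
R = 4.373e-04 × 3600 = 1.57 mm/hr.

R ≈ 1.57 mm/hr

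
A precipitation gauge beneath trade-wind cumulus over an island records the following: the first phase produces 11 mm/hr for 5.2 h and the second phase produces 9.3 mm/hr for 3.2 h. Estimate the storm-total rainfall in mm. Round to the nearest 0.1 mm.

total ≈ 87.0 mm

Total = Σ Rᵢ Δtᵢ = 11 × 5.2 + 9.3 × 3.2
      = 57.2 + 29.76 = 87.0 mm.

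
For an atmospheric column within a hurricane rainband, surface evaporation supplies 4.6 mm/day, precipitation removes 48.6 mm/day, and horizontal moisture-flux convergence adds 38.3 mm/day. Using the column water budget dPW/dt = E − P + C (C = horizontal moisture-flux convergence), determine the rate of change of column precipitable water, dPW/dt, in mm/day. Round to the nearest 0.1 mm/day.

dPW/dt ≈ -5.7 mm/day

dPW/dt = E − P + C = 4.6 − 48.6 + (38.3) = -5.7 mm/day.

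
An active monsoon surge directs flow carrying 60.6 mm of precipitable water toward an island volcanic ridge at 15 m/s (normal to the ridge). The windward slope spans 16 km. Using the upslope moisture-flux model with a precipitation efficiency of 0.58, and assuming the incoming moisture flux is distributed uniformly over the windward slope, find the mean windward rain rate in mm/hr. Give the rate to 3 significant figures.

R ≈ 119 mm/hr

Incoming column moisture flux per unit ridge length: F = V × PW = 15 × 60.6 = 909 mm·m/s.
Spread over the 16 km slope with efficiency ε = 0.58: R = ε·F/W = 0.58 × 909 / 16000 m = 3.295e-02 mm/s.
R = 3.295e-02 × 3600 = 119 mm/hr.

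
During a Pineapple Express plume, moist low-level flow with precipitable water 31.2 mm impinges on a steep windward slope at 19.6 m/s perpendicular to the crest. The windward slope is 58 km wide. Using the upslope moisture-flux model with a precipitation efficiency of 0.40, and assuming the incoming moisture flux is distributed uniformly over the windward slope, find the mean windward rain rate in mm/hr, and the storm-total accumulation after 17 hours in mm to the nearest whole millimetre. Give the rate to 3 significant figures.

R ≈ 15.2 mm/hr; total ≈ 258 mm

Incoming column moisture flux per unit ridge length: F = V × PW = 19.6 × 31.2 = 611.52 mm·m/s.
Spread over the 58 km slope with efficiency ε = 0.40: R = ε·F/W = 0.40 × 611.52 / 58000 m = 4.217e-03 mm/s.
R = 4.217e-03 × 3600 = 15.2 mm/hr.
Over 17 h: total = 15.2 × 17 = 258.4 ≈ 258 mm.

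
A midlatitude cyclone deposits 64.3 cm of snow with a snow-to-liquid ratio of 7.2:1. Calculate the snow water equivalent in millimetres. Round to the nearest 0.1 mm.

SWE = snow depth / ratio = 64.3 cm / 7.2 = 8.931 cm = 89.3 mm.

SWE ≈ 89.3 mm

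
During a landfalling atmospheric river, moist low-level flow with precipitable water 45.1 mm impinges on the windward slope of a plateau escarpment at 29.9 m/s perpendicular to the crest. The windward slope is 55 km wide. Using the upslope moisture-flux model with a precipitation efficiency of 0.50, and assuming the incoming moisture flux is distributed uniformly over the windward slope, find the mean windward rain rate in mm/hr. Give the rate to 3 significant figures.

Incoming column moisture flux per unit ridge length: F = V × PW = 29.9 × 45.1 = 1348.49 mm·m/s.
Spread over the 55 km slope with efficiency ε = 0.50: R = ε·F/W = 0.50 × 1348.49 / 55000 m = 1.226e-02 mm/s.
R = 1.226e-02 × 3600 = 44.1 mm/hr.

R ≈ 44.1 mm/hr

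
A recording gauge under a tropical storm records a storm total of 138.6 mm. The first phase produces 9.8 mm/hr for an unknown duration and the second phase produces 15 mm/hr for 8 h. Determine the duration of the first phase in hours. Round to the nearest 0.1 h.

duration ≈ 1.9 h

Known phases: 15 × 8 = 120 mm.
Remaining depth = 138.6 − 120 = 18.6 mm.
Duration = 18.6 / 9.8 = 1.9 h.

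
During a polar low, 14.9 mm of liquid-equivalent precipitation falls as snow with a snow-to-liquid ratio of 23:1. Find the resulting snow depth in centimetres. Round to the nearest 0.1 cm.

Snow depth = liquid × ratio = 14.9 mm × 23 = 342.7 mm = 34.3 cm.

snow depth ≈ 34.3 cm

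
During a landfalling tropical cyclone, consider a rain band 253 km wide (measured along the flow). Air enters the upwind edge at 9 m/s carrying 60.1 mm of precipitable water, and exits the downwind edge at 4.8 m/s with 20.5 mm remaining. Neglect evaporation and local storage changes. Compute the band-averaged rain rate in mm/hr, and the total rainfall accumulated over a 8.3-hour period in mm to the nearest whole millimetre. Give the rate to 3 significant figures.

Column moisture flux per unit crosswind length is F = V × PW.
Inflow: F_in = 9 × 60.1 = 540.9 mm·m/s
Outflow: F_out = 4.8 × 20.5 = 98.4 mm·m/s
Steady-state rate R = (F_in − F_out)/L = (540.9 − 98.4) / 253000 m = 1.749e-03 mm/s.
R = 1.749e-03 × 3600 = 6.30 mm/hr.
Over 8.3 h: total = 6.30 × 8.3 = 52.29 ≈ 52 mm.

R ≈ 6.30 mm/hr; total ≈ 52 mm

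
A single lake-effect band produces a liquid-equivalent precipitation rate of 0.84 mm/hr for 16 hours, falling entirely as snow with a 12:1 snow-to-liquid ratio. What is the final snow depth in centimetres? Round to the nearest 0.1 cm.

Liquid-equivalent depth = 0.84 × 16 = 13.44 mm.
Snow depth = 13.44 mm × 12 = 161.28 mm = 16.1 cm.

snow depth ≈ 16.1 cm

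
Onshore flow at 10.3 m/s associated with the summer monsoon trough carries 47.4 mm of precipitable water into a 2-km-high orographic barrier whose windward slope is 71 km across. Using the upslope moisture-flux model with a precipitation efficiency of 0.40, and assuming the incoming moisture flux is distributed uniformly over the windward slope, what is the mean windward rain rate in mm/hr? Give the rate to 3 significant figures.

R ≈ 9.90 mm/hr

Incoming column moisture flux per unit ridge length: F = V × PW = 10.3 × 47.4 = 488.22 mm·m/s.
Spread over the 71 km slope with efficiency ε = 0.40: R = ε·F/W = 0.40 × 488.22 / 71000 m = 2.751e-03 mm/s.
R = 2.751e-03 × 3600 = 9.90 mm/hr.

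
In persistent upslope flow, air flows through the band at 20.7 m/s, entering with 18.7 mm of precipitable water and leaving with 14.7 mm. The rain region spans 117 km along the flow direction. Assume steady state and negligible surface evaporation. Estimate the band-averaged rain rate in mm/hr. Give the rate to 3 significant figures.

R ≈ 2.55 mm/hr

Column moisture flux per unit crosswind length is F = V × PW.
Inflow: F_in = 20.7 × 18.7 = 387.09 mm·m/s
Outflow: F_out = 20.7 × 14.7 = 304.29 mm·m/s
Steady-state rate R = (F_in − F_out)/L = (387.09 − 304.29) / 117000 m = 7.077e-04 mm/s.
R = 7.077e-04 × 3600 = 2.55 mm/hr.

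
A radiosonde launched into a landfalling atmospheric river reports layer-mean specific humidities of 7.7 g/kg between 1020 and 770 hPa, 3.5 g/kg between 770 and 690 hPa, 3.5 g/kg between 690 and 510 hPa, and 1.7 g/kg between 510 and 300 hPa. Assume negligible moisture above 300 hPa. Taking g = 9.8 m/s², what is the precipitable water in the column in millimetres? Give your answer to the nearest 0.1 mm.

PW ≈ 32.6 mm

Precipitable water is the column-integrated vapour mass per unit area: PW = (1/g) Σ q̄ Δp, with q in kg/kg and Δp in Pa (1 kg/m² of water = 1 mm).
Layer 1020–770 hPa: Δp = 250 hPa = 25000 Pa, q̄ = 0.0077 kg/kg → 0.0077 × 25000 / 9.8 = 19.64 mm
Layer 770–690 hPa: Δp = 80 hPa = 8000 Pa, q̄ = 0.0035 kg/kg → 0.0035 × 8000 / 9.8 = 2.86 mm
Layer 690–510 hPa: Δp = 180 hPa = 18000 Pa, q̄ = 0.0035 kg/kg → 0.0035 × 18000 / 9.8 = 6.43 mm
Layer 510–300 hPa: Δp = 210 hPa = 21000 Pa, q̄ = 0.0017 kg/kg → 0.0017 × 21000 / 9.8 = 3.64 mm
PW = 19.64 + 2.86 + 6.43 + 3.64 = 32.57 ≈ 32.6 mm.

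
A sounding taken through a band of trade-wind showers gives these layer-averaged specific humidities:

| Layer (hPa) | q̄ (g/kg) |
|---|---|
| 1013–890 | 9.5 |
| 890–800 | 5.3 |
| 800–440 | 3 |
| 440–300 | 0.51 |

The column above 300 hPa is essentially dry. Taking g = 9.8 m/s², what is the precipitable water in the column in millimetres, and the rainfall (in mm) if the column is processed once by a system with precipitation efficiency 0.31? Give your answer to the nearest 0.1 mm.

PW ≈ 28.5 mm; rainfall ≈ 8.8 mm

Precipitable water is the column-integrated vapour mass per unit area: PW = (1/g) Σ q̄ Δp, with q in kg/kg and Δp in Pa (1 kg/m² of water = 1 mm).
Layer 1013–890 hPa: Δp = 123 hPa = 12300 Pa, q̄ = 0.0095 kg/kg → 0.0095 × 12300 / 9.8 = 11.92 mm
Layer 890–800 hPa: Δp = 90 hPa = 9000 Pa, q̄ = 0.0053 kg/kg → 0.0053 × 9000 / 9.8 = 4.87 mm
Layer 800–440 hPa: Δp = 360 hPa = 36000 Pa, q̄ = 0.003 kg/kg → 0.003 × 36000 / 9.8 = 11.02 mm
Layer 440–300 hPa: Δp = 140 hPa = 14000 Pa, q̄ = 0.00051 kg/kg → 0.00051 × 14000 / 9.8 = 0.73 mm
PW = 11.92 + 4.87 + 11.02 + 0.73 = 28.54 ≈ 28.5 mm.
Rainfall = ε × PW = 0.31 × 28.5 = 8.8 mm.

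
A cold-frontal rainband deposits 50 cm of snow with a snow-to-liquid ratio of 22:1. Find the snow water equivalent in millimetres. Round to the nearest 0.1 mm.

SWE = snow depth / ratio = 50 cm / 22 = 2.273 cm = 22.7 mm.

SWE ≈ 22.7 mm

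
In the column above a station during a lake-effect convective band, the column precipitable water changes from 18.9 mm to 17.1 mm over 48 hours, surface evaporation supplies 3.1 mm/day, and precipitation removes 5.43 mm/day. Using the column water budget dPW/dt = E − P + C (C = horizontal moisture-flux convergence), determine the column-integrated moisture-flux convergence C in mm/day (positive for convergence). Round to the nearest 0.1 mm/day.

dPW/dt = (17.1 − 18.9) mm / (48/24 day) = -0.900 mm/day.
C = dPW/dt − E + P = (-0.900) − 3.1 + 5.43 = 1.4 mm/day.

C ≈ 1.4 mm/day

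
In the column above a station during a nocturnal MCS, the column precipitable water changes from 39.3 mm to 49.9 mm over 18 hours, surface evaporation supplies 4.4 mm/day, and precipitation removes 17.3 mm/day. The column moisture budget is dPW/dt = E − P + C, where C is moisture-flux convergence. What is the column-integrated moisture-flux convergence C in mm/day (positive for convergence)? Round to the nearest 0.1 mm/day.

dPW/dt = (49.9 − 39.3) mm / (18/24 day) = +14.133 mm/day.
C = dPW/dt − E + P = (+14.133) − 4.4 + 17.3 = 27.0 mm/day.

C ≈ 27.0 mm/day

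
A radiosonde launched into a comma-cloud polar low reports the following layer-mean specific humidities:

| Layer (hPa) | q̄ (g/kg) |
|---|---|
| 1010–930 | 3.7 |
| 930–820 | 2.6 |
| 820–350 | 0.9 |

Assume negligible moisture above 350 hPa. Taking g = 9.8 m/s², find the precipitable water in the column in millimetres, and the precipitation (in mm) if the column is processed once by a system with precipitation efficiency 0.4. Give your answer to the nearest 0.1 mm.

Precipitable water is the column-integrated vapour mass per unit area: PW = (1/g) Σ q̄ Δp, with q in kg/kg and Δp in Pa (1 kg/m² of water = 1 mm).
Layer 1010–930 hPa: Δp = 80 hPa = 8000 Pa, q̄ = 0.0037 kg/kg → 0.0037 × 8000 / 9.8 = 3.02 mm
Layer 930–820 hPa: Δp = 110 hPa = 11000 Pa, q̄ = 0.0026 kg/kg → 0.0026 × 11000 / 9.8 = 2.92 mm
Layer 820–350 hPa: Δp = 470 hPa = 47000 Pa, q̄ = 0.0009 kg/kg → 0.0009 × 47000 / 9.8 = 4.32 mm
PW = 3.02 + 2.92 + 4.32 = 10.26 ≈ 10.3 mm.
Precipitation = ε × PW = 0.4 × 10.3 = 4.1 mm.

PW ≈ 10.3 mm; precipitation ≈ 4.1 mm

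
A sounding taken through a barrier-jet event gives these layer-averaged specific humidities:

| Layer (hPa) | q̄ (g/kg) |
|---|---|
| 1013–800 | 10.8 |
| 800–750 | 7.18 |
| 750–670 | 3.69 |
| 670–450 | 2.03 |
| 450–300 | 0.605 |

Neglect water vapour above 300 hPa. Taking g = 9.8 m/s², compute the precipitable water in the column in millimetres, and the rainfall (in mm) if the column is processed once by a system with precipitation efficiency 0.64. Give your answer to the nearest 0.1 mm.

PW ≈ 35.6 mm; rainfall ≈ 22.8 mm

Precipitable water is the column-integrated vapour mass per unit area: PW = (1/g) Σ q̄ Δp, with q in kg/kg and Δp in Pa (1 kg/m² of water = 1 mm).
Layer 1013–800 hPa: Δp = 213 hPa = 21300 Pa, q̄ = 0.0108 kg/kg → 0.0108 × 21300 / 9.8 = 23.47 mm
Layer 800–750 hPa: Δp = 50 hPa = 5000 Pa, q̄ = 0.00718 kg/kg → 0.00718 × 5000 / 9.8 = 3.66 mm
Layer 750–670 hPa: Δp = 80 hPa = 8000 Pa, q̄ = 0.00369 kg/kg → 0.00369 × 8000 / 9.8 = 3.01 mm
Layer 670–450 hPa: Δp = 220 hPa = 22000 Pa, q̄ = 0.00203 kg/kg → 0.00203 × 22000 / 9.8 = 4.56 mm
Layer 450–300 hPa: Δp = 150 hPa = 15000 Pa, q̄ = 0.000605 kg/kg → 0.000605 × 15000 / 9.8 = 0.93 mm
PW = 23.47 + 3.66 + 3.01 + 4.56 + 0.93 = 35.63 ≈ 35.6 mm.
Rainfall = ε × PW = 0.64 × 35.6 = 22.8 mm.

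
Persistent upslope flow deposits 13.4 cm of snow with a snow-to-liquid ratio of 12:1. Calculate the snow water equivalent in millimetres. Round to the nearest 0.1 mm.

SWE ≈ 11.2 mm

SWE = snow depth / ratio = 13.4 cm / 12 = 1.117 cm = 11.2 mm.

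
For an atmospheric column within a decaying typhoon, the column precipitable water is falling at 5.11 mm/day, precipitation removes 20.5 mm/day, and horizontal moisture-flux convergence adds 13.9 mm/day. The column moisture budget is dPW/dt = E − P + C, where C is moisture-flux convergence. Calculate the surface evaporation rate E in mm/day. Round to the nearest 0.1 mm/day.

E ≈ 1.5 mm/day

dPW/dt = -5.11 mm/day.
E = dPW/dt + P − C = (-5.11) + 20.5 − (13.9) = 1.5 mm/day.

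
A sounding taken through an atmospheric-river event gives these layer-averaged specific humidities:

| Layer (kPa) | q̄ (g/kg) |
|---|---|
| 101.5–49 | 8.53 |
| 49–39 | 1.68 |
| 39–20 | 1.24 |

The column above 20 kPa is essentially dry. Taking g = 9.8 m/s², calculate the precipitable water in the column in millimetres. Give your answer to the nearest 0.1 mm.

PW ≈ 49.8 mm

Precipitable water is the column-integrated vapour mass per unit area: PW = (1/g) Σ q̄ Δp, with q in kg/kg and Δp in Pa (1 kg/m² of water = 1 mm).
Layer 101.5–49 kPa: Δp = 525 hPa = 52500 Pa, q̄ = 0.00853 kg/kg → 0.00853 × 52500 / 9.8 = 45.70 mm
Layer 49–39 kPa: Δp = 100 hPa = 10000 Pa, q̄ = 0.00168 kg/kg → 0.00168 × 10000 / 9.8 = 1.71 mm
Layer 39–20 kPa: Δp = 190 hPa = 19000 Pa, q̄ = 0.00124 kg/kg → 0.00124 × 19000 / 9.8 = 2.40 mm
PW = 45.70 + 1.71 + 2.40 = 49.81 ≈ 49.8 mm.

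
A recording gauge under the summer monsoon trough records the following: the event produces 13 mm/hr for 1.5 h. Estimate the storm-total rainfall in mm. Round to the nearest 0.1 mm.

Total = Σ Rᵢ Δtᵢ = 13 × 1.5
      = 19.5 = 19.5 mm.

total ≈ 19.5 mm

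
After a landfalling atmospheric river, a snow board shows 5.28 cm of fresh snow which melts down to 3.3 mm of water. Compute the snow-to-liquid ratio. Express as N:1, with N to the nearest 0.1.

Ratio = snow depth / SWE = 52.8 mm / 3.3 mm = 16.0, i.e. 16.0:1.

ratio ≈ 16.0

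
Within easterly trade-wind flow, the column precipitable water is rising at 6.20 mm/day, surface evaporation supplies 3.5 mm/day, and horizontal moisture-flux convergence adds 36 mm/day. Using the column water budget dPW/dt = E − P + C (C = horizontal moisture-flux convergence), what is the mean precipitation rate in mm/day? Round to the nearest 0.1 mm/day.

P ≈ 33.3 mm/day

dPW/dt = +6.20 mm/day.
P = E + C − dPW/dt = 3.5 + (36) − (+6.20) = 33.3 mm/day.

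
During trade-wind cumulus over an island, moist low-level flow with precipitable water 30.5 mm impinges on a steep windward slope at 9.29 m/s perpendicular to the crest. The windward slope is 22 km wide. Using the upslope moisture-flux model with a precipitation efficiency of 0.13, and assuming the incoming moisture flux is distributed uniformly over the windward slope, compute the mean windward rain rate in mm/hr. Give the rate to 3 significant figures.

R ≈ 6.03 mm/hr

Incoming column moisture flux per unit ridge length: F = V × PW = 9.29 × 30.5 = 283.345 mm·m/s.
Spread over the 22 km slope with efficiency ε = 0.13: R = ε·F/W = 0.13 × 283.345 / 22000 m = 1.674e-03 mm/s.
R = 1.674e-03 × 3600 = 6.03 mm/hr.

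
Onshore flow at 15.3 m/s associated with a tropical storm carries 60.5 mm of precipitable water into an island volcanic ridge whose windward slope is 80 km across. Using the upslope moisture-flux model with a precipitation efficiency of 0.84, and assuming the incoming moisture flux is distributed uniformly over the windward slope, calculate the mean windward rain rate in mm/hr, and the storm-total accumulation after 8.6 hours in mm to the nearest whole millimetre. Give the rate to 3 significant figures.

Incoming column moisture flux per unit ridge length: F = V × PW = 15.3 × 60.5 = 925.65 mm·m/s.
Spread over the 80 km slope with efficiency ε = 0.84: R = ε·F/W = 0.84 × 925.65 / 80000 m = 9.719e-03 mm/s.
R = 9.719e-03 × 3600 = 35.0 mm/hr.
Over 8.6 h: total = 35.0 × 8.6 = 301 mm.

R ≈ 35.0 mm/hr; total ≈ 301 mm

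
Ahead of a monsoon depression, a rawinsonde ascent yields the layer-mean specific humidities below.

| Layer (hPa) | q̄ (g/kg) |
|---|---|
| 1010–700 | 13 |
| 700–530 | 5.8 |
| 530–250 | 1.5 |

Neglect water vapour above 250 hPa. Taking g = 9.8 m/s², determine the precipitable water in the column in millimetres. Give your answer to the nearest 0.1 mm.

PW ≈ 55.5 mm

Precipitable water is the column-integrated vapour mass per unit area: PW = (1/g) Σ q̄ Δp, with q in kg/kg and Δp in Pa (1 kg/m² of water = 1 mm).
Layer 1010–700 hPa: Δp = 310 hPa = 31000 Pa, q̄ = 0.013 kg/kg → 0.013 × 31000 / 9.8 = 41.12 mm
Layer 700–530 hPa: Δp = 170 hPa = 17000 Pa, q̄ = 0.0058 kg/kg → 0.0058 × 17000 / 9.8 = 10.06 mm
Layer 530–250 hPa: Δp = 280 hPa = 28000 Pa, q̄ = 0.0015 kg/kg → 0.0015 × 28000 / 9.8 = 4.29 mm
PW = 41.12 + 10.06 + 4.29 = 55.47 ≈ 55.5 mm.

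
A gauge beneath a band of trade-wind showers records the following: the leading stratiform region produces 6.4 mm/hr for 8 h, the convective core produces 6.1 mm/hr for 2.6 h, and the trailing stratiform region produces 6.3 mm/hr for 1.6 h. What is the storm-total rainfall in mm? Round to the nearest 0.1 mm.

Total = Σ Rᵢ Δtᵢ = 6.4 × 8 + 6.1 × 2.6 + 6.3 × 1.6
      = 51.2 + 15.86 + 10.08 = 77.1 mm.

total ≈ 77.1 mm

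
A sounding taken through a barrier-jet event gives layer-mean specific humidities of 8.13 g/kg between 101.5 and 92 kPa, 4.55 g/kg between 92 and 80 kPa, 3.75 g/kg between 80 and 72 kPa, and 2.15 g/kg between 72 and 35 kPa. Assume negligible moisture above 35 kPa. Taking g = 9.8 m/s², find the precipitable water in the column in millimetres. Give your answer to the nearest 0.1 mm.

PW ≈ 24.6 mm

Precipitable water is the column-integrated vapour mass per unit area: PW = (1/g) Σ q̄ Δp, with q in kg/kg and Δp in Pa (1 kg/m² of water = 1 mm).
Layer 101.5–92 kPa: Δp = 95 hPa = 9500 Pa, q̄ = 0.00813 kg/kg → 0.00813 × 9500 / 9.8 = 7.88 mm
Layer 92–80 kPa: Δp = 120 hPa = 12000 Pa, q̄ = 0.00455 kg/kg → 0.00455 × 12000 / 9.8 = 5.57 mm
Layer 80–72 kPa: Δp = 80 hPa = 8000 Pa, q̄ = 0.00375 kg/kg → 0.00375 × 8000 / 9.8 = 3.06 mm
Layer 72–35 kPa: Δp = 370 hPa = 37000 Pa, q̄ = 0.00215 kg/kg → 0.00215 × 37000 / 9.8 = 8.12 mm
PW = 7.88 + 5.57 + 3.06 + 8.12 = 24.63 ≈ 24.6 mm.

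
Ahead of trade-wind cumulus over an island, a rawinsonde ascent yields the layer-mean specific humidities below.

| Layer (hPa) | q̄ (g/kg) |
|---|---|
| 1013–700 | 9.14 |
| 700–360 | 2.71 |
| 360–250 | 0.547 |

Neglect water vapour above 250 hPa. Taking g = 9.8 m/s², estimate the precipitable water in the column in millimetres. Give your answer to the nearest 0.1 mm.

Precipitable water is the column-integrated vapour mass per unit area: PW = (1/g) Σ q̄ Δp, with q in kg/kg and Δp in Pa (1 kg/m² of water = 1 mm).
Layer 1013–700 hPa: Δp = 313 hPa = 31300 Pa, q̄ = 0.00914 kg/kg → 0.00914 × 31300 / 9.8 = 29.19 mm
Layer 700–360 hPa: Δp = 340 hPa = 34000 Pa, q̄ = 0.00271 kg/kg → 0.00271 × 34000 / 9.8 = 9.40 mm
Layer 360–250 hPa: Δp = 110 hPa = 11000 Pa, q̄ = 0.000547 kg/kg → 0.000547 × 11000 / 9.8 = 0.61 mm
PW = 29.19 + 9.40 + 0.61 = 39.20 ≈ 39.2 mm.

PW ≈ 39.2 mm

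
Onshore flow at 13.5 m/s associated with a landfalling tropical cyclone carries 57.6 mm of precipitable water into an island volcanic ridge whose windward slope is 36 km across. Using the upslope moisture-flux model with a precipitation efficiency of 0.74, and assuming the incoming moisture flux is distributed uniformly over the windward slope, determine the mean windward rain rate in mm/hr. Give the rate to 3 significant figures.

R ≈ 57.5 mm/hr

Incoming column moisture flux per unit ridge length: F = V × PW = 13.5 × 57.6 = 777.6 mm·m/s.
Spread over the 36 km slope with efficiency ε = 0.74: R = ε·F/W = 0.74 × 777.6 / 36000 m = 1.598e-02 mm/s.
R = 1.598e-02 × 3600 = 57.5 mm/hr.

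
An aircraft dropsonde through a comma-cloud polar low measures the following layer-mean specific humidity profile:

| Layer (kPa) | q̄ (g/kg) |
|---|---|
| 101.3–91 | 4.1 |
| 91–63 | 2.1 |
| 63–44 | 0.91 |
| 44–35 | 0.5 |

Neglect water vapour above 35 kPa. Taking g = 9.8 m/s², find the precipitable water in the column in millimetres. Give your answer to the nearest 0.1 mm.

PW ≈ 12.5 mm

Precipitable water is the column-integrated vapour mass per unit area: PW = (1/g) Σ q̄ Δp, with q in kg/kg and Δp in Pa (1 kg/m² of water = 1 mm).
Layer 101.3–91 kPa: Δp = 103 hPa = 10300 Pa, q̄ = 0.0041 kg/kg → 0.0041 × 10300 / 9.8 = 4.31 mm
Layer 91–63 kPa: Δp = 280 hPa = 28000 Pa, q̄ = 0.0021 kg/kg → 0.0021 × 28000 / 9.8 = 6.00 mm
Layer 63–44 kPa: Δp = 190 hPa = 19000 Pa, q̄ = 0.00091 kg/kg → 0.00091 × 19000 / 9.8 = 1.76 mm
Layer 44–35 kPa: Δp = 90 hPa = 9000 Pa, q̄ = 0.0005 kg/kg → 0.0005 × 9000 / 9.8 = 0.46 mm
PW = 4.31 + 6.00 + 1.76 + 0.46 = 12.53 ≈ 12.5 mm.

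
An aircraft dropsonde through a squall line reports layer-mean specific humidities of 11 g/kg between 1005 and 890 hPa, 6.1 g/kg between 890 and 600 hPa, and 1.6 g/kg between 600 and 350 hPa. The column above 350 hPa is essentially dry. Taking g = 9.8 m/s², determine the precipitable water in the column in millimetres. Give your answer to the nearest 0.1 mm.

Precipitable water is the column-integrated vapour mass per unit area: PW = (1/g) Σ q̄ Δp, with q in kg/kg and Δp in Pa (1 kg/m² of water = 1 mm).
Layer 1005–890 hPa: Δp = 115 hPa = 11500 Pa, q̄ = 0.011 kg/kg → 0.011 × 11500 / 9.8 = 12.91 mm
Layer 890–600 hPa: Δp = 290 hPa = 29000 Pa, q̄ = 0.0061 kg/kg → 0.0061 × 29000 / 9.8 = 18.05 mm
Layer 600–350 hPa: Δp = 250 hPa = 25000 Pa, q̄ = 0.0016 kg/kg → 0.0016 × 25000 / 9.8 = 4.08 mm
PW = 12.91 + 18.05 + 4.08 = 35.04 ≈ 35.0 mm.

PW ≈ 35.0 mm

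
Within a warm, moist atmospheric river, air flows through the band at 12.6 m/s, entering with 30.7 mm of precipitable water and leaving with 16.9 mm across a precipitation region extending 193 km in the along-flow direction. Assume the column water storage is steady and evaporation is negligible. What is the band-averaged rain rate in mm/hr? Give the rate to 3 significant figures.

R ≈ 3.24 mm/hr

Column moisture flux per unit crosswind length is F = V × PW.
Inflow: F_in = 12.6 × 30.7 = 386.82 mm·m/s
Outflow: F_out = 12.6 × 16.9 = 212.94 mm·m/s
Steady-state rate R = (F_in − F_out)/L = (386.82 − 212.94) / 193000 m = 9.009e-04 mm/s.
R = 9.009e-04 × 3600 = 3.24 mm/hr.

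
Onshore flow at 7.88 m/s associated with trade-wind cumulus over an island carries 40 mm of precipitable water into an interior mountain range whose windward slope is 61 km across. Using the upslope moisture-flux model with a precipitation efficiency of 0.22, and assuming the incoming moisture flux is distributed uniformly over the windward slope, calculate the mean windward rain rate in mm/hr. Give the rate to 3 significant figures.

Incoming column moisture flux per unit ridge length: F = V × PW = 7.88 × 40 = 315.2 mm·m/s.
Spread over the 61 km slope with efficiency ε = 0.22: R = ε·F/W = 0.22 × 315.2 / 61000 m = 1.137e-03 mm/s.
R = 1.137e-03 × 3600 = 4.09 mm/hr.

R ≈ 4.09 mm/hr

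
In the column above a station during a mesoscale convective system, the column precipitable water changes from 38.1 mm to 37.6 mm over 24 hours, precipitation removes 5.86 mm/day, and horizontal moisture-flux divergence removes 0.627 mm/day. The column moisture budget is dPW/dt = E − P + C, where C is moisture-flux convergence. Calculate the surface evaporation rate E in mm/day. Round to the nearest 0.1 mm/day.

dPW/dt = (37.6 − 38.1) mm / (24/24 day) = -0.500 mm/day.
E = dPW/dt + P − C = (-0.500) + 5.86 − (-0.627) = 6.0 mm/day.

E ≈ 6.0 mm/day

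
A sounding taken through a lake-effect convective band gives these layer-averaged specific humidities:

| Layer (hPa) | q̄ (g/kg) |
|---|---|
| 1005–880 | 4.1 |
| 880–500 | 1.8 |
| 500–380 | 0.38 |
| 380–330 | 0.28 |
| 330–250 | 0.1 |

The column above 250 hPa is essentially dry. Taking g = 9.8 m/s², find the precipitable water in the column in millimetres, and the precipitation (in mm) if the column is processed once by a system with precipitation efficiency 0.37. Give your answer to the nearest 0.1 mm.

Precipitable water is the column-integrated vapour mass per unit area: PW = (1/g) Σ q̄ Δp, with q in kg/kg and Δp in Pa (1 kg/m² of water = 1 mm).
Layer 1005–880 hPa: Δp = 125 hPa = 12500 Pa, q̄ = 0.0041 kg/kg → 0.0041 × 12500 / 9.8 = 5.23 mm
Layer 880–500 hPa: Δp = 380 hPa = 38000 Pa, q̄ = 0.0018 kg/kg → 0.0018 × 38000 / 9.8 = 6.98 mm
Layer 500–380 hPa: Δp = 120 hPa = 12000 Pa, q̄ = 0.00038 kg/kg → 0.00038 × 12000 / 9.8 = 0.47 mm
Layer 380–330 hPa: Δp = 50 hPa = 5000 Pa, q̄ = 0.00028 kg/kg → 0.00028 × 5000 / 9.8 = 0.14 mm
Layer 330–250 hPa: Δp = 80 hPa = 8000 Pa, q̄ = 0.0001 kg/kg → 0.0001 × 8000 / 9.8 = 0.08 mm
PW = 5.23 + 6.98 + 0.47 + 0.14 + 0.08 = 12.90 ≈ 12.9 mm.
Precipitation = ε × PW = 0.37 × 12.9 = 4.8 mm.

PW ≈ 12.9 mm; precipitation ≈ 4.8 mm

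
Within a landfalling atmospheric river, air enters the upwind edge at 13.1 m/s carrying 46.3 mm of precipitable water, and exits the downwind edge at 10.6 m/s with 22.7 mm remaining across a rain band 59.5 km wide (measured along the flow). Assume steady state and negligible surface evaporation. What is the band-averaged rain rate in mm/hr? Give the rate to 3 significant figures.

R ≈ 22.1 mm/hr

Column moisture flux per unit crosswind length is F = V × PW.
Inflow: F_in = 13.1 × 46.3 = 606.53 mm·m/s
Outflow: F_out = 10.6 × 22.7 = 240.62 mm·m/s
Steady-state rate R = (F_in − F_out)/L = (606.53 − 240.62) / 59500 m = 6.150e-03 mm/s.
R = 6.150e-03 × 3600 = 22.1 mm/hr.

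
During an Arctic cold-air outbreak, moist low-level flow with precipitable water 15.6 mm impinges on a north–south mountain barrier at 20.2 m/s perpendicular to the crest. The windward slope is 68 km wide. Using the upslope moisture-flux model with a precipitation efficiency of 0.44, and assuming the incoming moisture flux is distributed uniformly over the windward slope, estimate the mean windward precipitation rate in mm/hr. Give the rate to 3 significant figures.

Incoming column moisture flux per unit ridge length: F = V × PW = 20.2 × 15.6 = 315.12 mm·m/s.
Spread over the 68 km slope with efficiency ε = 0.44: R = ε·F/W = 0.44 × 315.12 / 68000 m = 2.039e-03 mm/s.
R = 2.039e-03 × 3600 = 7.34 mm/hr.

R ≈ 7.34 mm/hr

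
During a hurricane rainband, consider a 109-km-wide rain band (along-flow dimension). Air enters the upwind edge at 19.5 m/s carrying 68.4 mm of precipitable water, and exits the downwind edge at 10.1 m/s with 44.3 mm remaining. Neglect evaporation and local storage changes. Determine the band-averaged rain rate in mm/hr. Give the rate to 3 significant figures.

Column moisture flux per unit crosswind length is F = V × PW.
Inflow: F_in = 19.5 × 68.4 = 1333.8 mm·m/s
Outflow: F_out = 10.1 × 44.3 = 447.43 mm·m/s
Steady-state rate R = (F_in − F_out)/L = (1333.8 − 447.43) / 109000 m = 8.132e-03 mm/s.
R = 8.132e-03 × 3600 = 29.3 mm/hr.

R ≈ 29.3 mm/hr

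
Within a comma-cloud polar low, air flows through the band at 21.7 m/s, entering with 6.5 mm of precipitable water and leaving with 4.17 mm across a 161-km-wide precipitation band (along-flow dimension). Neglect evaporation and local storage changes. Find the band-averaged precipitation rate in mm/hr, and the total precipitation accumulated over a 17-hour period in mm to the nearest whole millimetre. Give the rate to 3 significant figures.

Column moisture flux per unit crosswind length is F = V × PW.
Inflow: F_in = 21.7 × 6.5 = 141.05 mm·m/s
Outflow: F_out = 21.7 × 4.17 = 90.489 mm·m/s
Steady-state rate R = (F_in − F_out)/L = (141.05 − 90.489) / 161000 m = 3.140e-04 mm/s.
R = 3.140e-04 × 3600 = 1.13 mm/hr.
Over 17 h: total = 1.13 × 17 = 19.21 ≈ 19 mm.

R ≈ 1.13 mm/hr; total ≈ 19 mm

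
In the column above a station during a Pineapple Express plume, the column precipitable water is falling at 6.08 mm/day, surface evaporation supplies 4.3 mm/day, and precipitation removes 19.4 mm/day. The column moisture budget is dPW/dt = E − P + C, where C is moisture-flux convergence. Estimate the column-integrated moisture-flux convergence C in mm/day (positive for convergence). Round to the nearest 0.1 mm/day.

dPW/dt = -6.08 mm/day.
C = dPW/dt − E + P = (-6.08) − 4.3 + 19.4 = 9.0 mm/day.

C ≈ 9.0 mm/day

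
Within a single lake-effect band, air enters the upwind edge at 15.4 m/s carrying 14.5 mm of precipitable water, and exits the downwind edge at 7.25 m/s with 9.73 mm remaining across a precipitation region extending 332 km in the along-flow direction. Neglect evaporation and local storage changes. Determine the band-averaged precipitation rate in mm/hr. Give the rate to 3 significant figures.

R ≈ 1.66 mm/hr

Column moisture flux per unit crosswind length is F = V × PW.
Inflow: F_in = 15.4 × 14.5 = 223.3 mm·m/s
Outflow: F_out = 7.25 × 9.73 = 70.5425 mm·m/s
Steady-state rate R = (F_in − F_out)/L = (223.3 − 70.5425) / 332000 m = 4.601e-04 mm/s.
R = 4.601e-04 × 3600 = 1.66 mm/hr.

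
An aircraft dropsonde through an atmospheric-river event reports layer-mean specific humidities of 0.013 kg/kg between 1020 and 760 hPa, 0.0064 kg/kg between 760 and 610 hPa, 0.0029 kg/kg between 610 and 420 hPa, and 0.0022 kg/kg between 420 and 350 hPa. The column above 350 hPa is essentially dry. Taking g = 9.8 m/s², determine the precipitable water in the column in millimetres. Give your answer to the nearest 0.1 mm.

Precipitable water is the column-integrated vapour mass per unit area: PW = (1/g) Σ q̄ Δp, with q in kg/kg and Δp in Pa (1 kg/m² of water = 1 mm).
Layer 1020–760 hPa: Δp = 260 hPa = 26000 Pa, q̄ = 0.013 kg/kg → 0.013 × 26000 / 9.8 = 34.49 mm
Layer 760–610 hPa: Δp = 150 hPa = 15000 Pa, q̄ = 0.0064 kg/kg → 0.0064 × 15000 / 9.8 = 9.80 mm
Layer 610–420 hPa: Δp = 190 hPa = 19000 Pa, q̄ = 0.0029 kg/kg → 0.0029 × 19000 / 9.8 = 5.62 mm
Layer 420–350 hPa: Δp = 70 hPa = 7000 Pa, q̄ = 0.0022 kg/kg → 0.0022 × 7000 / 9.8 = 1.57 mm
PW = 34.49 + 9.80 + 5.62 + 1.57 = 51.48 ≈ 51.5 mm.

PW ≈ 51.5 mm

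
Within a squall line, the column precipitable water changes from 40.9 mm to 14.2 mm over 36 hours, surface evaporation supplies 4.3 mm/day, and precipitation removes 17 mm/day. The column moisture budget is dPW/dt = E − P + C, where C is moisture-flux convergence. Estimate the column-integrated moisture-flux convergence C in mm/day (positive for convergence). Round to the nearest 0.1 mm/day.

dPW/dt = (14.2 − 40.9) mm / (36/24 day) = -17.800 mm/day.
C = dPW/dt − E + P = (-17.800) − 4.3 + 17 = -5.1 mm/day.

C ≈ -5.1 mm/day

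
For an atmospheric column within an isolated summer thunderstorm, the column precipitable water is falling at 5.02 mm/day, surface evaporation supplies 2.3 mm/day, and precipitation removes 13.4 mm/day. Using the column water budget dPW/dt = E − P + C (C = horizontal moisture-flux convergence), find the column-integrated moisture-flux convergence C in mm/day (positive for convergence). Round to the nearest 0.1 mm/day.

C ≈ 6.1 mm/day

dPW/dt = -5.02 mm/day.
C = dPW/dt − E + P = (-5.02) − 2.3 + 13.4 = 6.1 mm/day.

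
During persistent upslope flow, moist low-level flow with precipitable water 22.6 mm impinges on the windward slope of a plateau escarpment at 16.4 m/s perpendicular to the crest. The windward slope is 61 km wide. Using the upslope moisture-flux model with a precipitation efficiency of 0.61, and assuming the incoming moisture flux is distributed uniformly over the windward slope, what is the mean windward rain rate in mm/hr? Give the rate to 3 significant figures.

Incoming column moisture flux per unit ridge length: F = V × PW = 16.4 × 22.6 = 370.64 mm·m/s.
Spread over the 61 km slope with efficiency ε = 0.61: R = ε·F/W = 0.61 × 370.64 / 61000 m = 3.706e-03 mm/s.
R = 3.706e-03 × 3600 = 13.3 mm/hr.

R ≈ 13.3 mm/hr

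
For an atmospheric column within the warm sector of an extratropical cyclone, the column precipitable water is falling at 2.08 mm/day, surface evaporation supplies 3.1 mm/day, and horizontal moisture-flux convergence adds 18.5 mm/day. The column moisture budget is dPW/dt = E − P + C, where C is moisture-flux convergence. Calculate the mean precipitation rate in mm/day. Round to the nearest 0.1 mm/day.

dPW/dt = -2.08 mm/day.
P = E + C − dPW/dt = 3.1 + (18.5) − (-2.08) = 23.7 mm/day.

P ≈ 23.7 mm/day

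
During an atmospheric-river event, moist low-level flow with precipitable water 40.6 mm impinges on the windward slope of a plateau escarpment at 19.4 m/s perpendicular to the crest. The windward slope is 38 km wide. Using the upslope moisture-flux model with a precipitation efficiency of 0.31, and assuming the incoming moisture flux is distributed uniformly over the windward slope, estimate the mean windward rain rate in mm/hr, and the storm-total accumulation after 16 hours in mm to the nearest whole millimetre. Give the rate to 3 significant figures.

R ≈ 23.1 mm/hr; total ≈ 370 mm

Incoming column moisture flux per unit ridge length: F = V × PW = 19.4 × 40.6 = 787.64 mm·m/s.
Spread over the 38 km slope with efficiency ε = 0.31: R = ε·F/W = 0.31 × 787.64 / 38000 m = 6.425e-03 mm/s.
R = 6.425e-03 × 3600 = 23.1 mm/hr.
Over 16 h: total = 23.1 × 16 = 369.6 ≈ 370 mm.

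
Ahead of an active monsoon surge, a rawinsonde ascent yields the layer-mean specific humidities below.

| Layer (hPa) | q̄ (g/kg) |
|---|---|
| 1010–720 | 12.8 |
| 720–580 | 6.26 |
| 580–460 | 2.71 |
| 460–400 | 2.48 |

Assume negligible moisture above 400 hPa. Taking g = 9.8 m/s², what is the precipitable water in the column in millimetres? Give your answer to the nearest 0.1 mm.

PW ≈ 51.7 mm

Precipitable water is the column-integrated vapour mass per unit area: PW = (1/g) Σ q̄ Δp, with q in kg/kg and Δp in Pa (1 kg/m² of water = 1 mm).
Layer 1010–720 hPa: Δp = 290 hPa = 29000 Pa, q̄ = 0.0128 kg/kg → 0.0128 × 29000 / 9.8 = 37.88 mm
Layer 720–580 hPa: Δp = 140 hPa = 14000 Pa, q̄ = 0.00626 kg/kg → 0.00626 × 14000 / 9.8 = 8.94 mm
Layer 580–460 hPa: Δp = 120 hPa = 12000 Pa, q̄ = 0.00271 kg/kg → 0.00271 × 12000 / 9.8 = 3.32 mm
Layer 460–400 hPa: Δp = 60 hPa = 6000 Pa, q̄ = 0.00248 kg/kg → 0.00248 × 6000 / 9.8 = 1.52 mm
PW = 37.88 + 8.94 + 3.32 + 1.52 = 51.66 ≈ 51.7 mm.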